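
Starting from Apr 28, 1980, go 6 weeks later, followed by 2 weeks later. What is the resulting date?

Advancing 6 weeks (= 42 days) from April 28, 1980:
April has 30 days, so 30 − 28 = 2 days remain after April 28, 1980; 42 − 2 = 40 left.
May 1980 has 31 days: 40 − 31 = 9 left.
9 days into June 1980 → June 9, 1980.
Adding 2 weeks (= 14 days) from June 9, 1980:
June has 30 days; 9 + 14 = 23, still in June.

June 23, 1980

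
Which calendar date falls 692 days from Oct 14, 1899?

September 6, 1901

Counting forward 692 days from October 14, 1899.
October has 31 days, so 31 − 14 = 17 days remain after October 14, 1899; 692 − 17 = 675 left.
November 1899 has 30 days: 675 − 30 = 645 left.
December 1899 has 31 days: 645 − 31 = 614 left.
January 1900 has 31 days: 614 − 31 = 583 left.
February 1900 has 28 days (1900 is not a leap year (divisible by 100 but not 400)): 583 − 28 = 555 left.
March 1900 has 31 days: 555 − 31 = 524 left.
April 1900 has 30 days: 524 − 30 = 494 left.
May 1900 has 31 days: 494 − 31 = 463 left.
June 1900 has 30 days: 463 − 30 = 433 left.
July 1900 has 31 days: 433 − 31 = 402 left.
August 1900 has 31 days: 402 − 31 = 371 left.
September 1900 has 30 days: 371 − 30 = 341 left.
October 1900 has 31 days: 341 − 31 = 310 left.
November 1900 has 30 days: 310 − 30 = 280 left.
December 1900 has 31 days: 280 − 31 = 249 left.
January 1901 has 31 days: 249 − 31 = 218 left.
February 1901 has 28 days (1901 is not a leap year): 218 − 28 = 190 left.
March 1901 has 31 days: 190 − 31 = 159 left.
April 1901 has 30 days: 159 − 30 = 129 left.
May 1901 has 31 days: 129 − 31 = 98 left.
June 1901 has 30 days: 98 − 30 = 68 left.
July 1901 has 31 days: 68 − 31 = 37 left.
August 1901 has 31 days: 37 − 31 = 6 left.
6 days into September 1901 → September 6, 1901.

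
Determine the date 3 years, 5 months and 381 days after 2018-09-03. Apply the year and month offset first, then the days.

Advancing 3 years, 5 months and 381 days from September 3, 2018: first the month/year part, then the days.
+3 years → 2021; month 9 + 5 = 14, which is month 2 of year 2022 → February 2022.
Day 3 is valid in February, giving February 3, 2022.
Now add 381 days from February 3, 2022.
February has 28 days, so 28 − 3 = 25 days remain after February 3, 2022; 381 − 25 = 356 left.
March 2022 has 31 days: 356 − 31 = 325 left.
April 2022 has 30 days: 325 − 30 = 295 left.
May 2022 has 31 days: 295 − 31 = 264 left.
June 2022 has 30 days: 264 − 30 = 234 left.
July 2022 has 31 days: 234 − 31 = 203 left.
August 2022 has 31 days: 203 − 31 = 172 left.
September 2022 has 30 days: 172 − 30 = 142 left.
October 2022 has 31 days: 142 − 31 = 111 left.
November 2022 has 30 days: 111 − 30 = 81 left.
December 2022 has 31 days: 81 − 31 = 50 left.
January 2023 has 31 days: 50 − 31 = 19 left.
19 days into February 2023 → February 19, 2023.

February 19, 2023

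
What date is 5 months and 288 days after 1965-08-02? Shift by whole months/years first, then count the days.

Advancing 5 months and 288 days from August 2, 1965: first the month/year part, then the days.
month 8 + 5 = 13, which is month 1 of year 1966 → January 1966.
Day 2 is valid in January, giving January 2, 1966.
Now add 288 days from January 2, 1966.
January has 31 days, so 31 − 2 = 29 days remain after January 2, 1966; 288 − 29 = 259 left.
February 1966 has 28 days (1966 is not a leap year): 259 − 28 = 231 left.
March 1966 has 31 days: 231 − 31 = 200 left.
April 1966 has 30 days: 200 − 30 = 170 left.
May 1966 has 31 days: 170 − 31 = 139 left.
June 1966 has 30 days: 139 − 30 = 109 left.
July 1966 has 31 days: 109 − 31 = 78 left.
August 1966 has 31 days: 78 − 31 = 47 left.
September 1966 has 30 days: 47 − 30 = 17 left.
17 days into October 1966 → October 17, 1966.

October 17, 1966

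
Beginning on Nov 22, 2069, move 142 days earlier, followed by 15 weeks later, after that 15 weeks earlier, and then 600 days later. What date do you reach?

Subtracting 142 days from November 22, 2069:
Going back 22 days from November 22, 2069 reaches the end of the previous month; 142 − 22 = 120 left.
October 2069 has 31 days: 120 − 31 = 89 left.
September 2069 has 30 days: 89 − 30 = 59 left.
August 2069 has 31 days: 59 − 31 = 28 left.
July 2069 has 31 days; 31 − 28 = 3 → July 3, 2069.
Adding 15 weeks (= 105 days) from July 3, 2069:
July has 31 days, so 31 − 3 = 28 days remain after July 3, 2069; 105 − 28 = 77 left.
August 2069 has 31 days: 77 − 31 = 46 left.
September 2069 has 30 days: 46 − 30 = 16 left.
16 days into October 2069 → October 16, 2069.
Counting back 15 weeks (= 105 days) from October 16, 2069:
Going back 16 days from October 16, 2069 reaches the end of the previous month; 105 − 16 = 89 left.
September 2069 has 30 days: 89 − 30 = 59 left.
August 2069 has 31 days: 59 − 31 = 28 left.
July 2069 has 31 days; 31 − 28 = 3 → July 3, 2069.
Counting forward 600 days from July 3, 2069:
July has 31 days, so 31 − 3 = 28 days remain after July 3, 2069; 600 − 28 = 572 left.
August 2069 has 31 days: 572 − 31 = 541 left.
September 2069 has 30 days: 541 − 30 = 511 left.
October 2069 has 31 days: 511 − 31 = 480 left.
November 2069 has 30 days: 480 − 30 = 450 left.
December 2069 has 31 days: 450 − 31 = 419 left.
January 2070 has 31 days: 419 − 31 = 388 left.
February 2070 has 28 days (2070 is not a leap year): 388 − 28 = 360 left.
March 2070 has 31 days: 360 − 31 = 329 left.
April 2070 has 30 days: 329 − 30 = 299 left.
May 2070 has 31 days: 299 − 31 = 268 left.
June 2070 has 30 days: 268 − 30 = 238 left.
July 2070 has 31 days: 238 − 31 = 207 left.
August 2070 has 31 days: 207 − 31 = 176 left.
September 2070 has 30 days: 176 − 30 = 146 left.
October 2070 has 31 days: 146 − 31 = 115 left.
November 2070 has 30 days: 115 − 30 = 85 left.
December 2070 has 31 days: 85 − 31 = 54 left.
January 2071 has 31 days: 54 − 31 = 23 left.
23 days into February 2071 → February 23, 2071.

February 23, 2071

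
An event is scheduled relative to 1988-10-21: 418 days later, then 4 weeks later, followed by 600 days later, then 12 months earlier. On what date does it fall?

September 2, 1990

Advancing 418 days from October 21, 1988:
October has 31 days, so 31 − 21 = 10 days remain after October 21, 1988; 418 − 10 = 408 left.
November 1988 has 30 days: 408 − 30 = 378 left.
December 1988 has 31 days: 378 − 31 = 347 left.
January 1989 has 31 days: 347 − 31 = 316 left.
February 1989 has 28 days (1989 is not a leap year): 316 − 28 = 288 left.
March 1989 has 31 days: 288 − 31 = 257 left.
April 1989 has 30 days: 257 − 30 = 227 left.
May 1989 has 31 days: 227 − 31 = 196 left.
June 1989 has 30 days: 196 − 30 = 166 left.
July 1989 has 31 days: 166 − 31 = 135 left.
August 1989 has 31 days: 135 − 31 = 104 left.
September 1989 has 30 days: 104 − 30 = 74 left.
October 1989 has 31 days: 74 − 31 = 43 left.
November 1989 has 30 days: 43 − 30 = 13 left.
13 days into December 1989 → December 13, 1989.
Advancing 4 weeks (= 28 days) from December 13, 1989:
December has 31 days, so 31 − 13 = 18 days remain after December 13, 1989; 28 − 18 = 10 left.
10 days into January 1990 → January 10, 1990.
Advancing 600 days from January 10, 1990:
January has 31 days, so 31 − 10 = 21 days remain after January 10, 1990; 600 − 21 = 579 left.
February 1990 has 28 days (1990 is not a leap year): 579 − 28 = 551 left.
March 1990 has 31 days: 551 − 31 = 520 left.
April 1990 has 30 days: 520 − 30 = 490 left.
May 1990 has 31 days: 490 − 31 = 459 left.
June 1990 has 30 days: 459 − 30 = 429 left.
July 1990 has 31 days: 429 − 31 = 398 left.
August 1990 has 31 days: 398 − 31 = 367 left.
September 1990 has 30 days: 367 − 30 = 337 left.
October 1990 has 31 days: 337 − 31 = 306 left.
November 1990 has 30 days: 306 − 30 = 276 left.
December 1990 has 31 days: 276 − 31 = 245 left.
January 1991 has 31 days: 245 − 31 = 214 left.
February 1991 has 28 days (1991 is not a leap year): 214 − 28 = 186 left.
March 1991 has 31 days: 186 − 31 = 155 left.
April 1991 has 30 days: 155 − 30 = 125 left.
May 1991 has 31 days: 125 − 31 = 94 left.
June 1991 has 30 days: 94 − 30 = 64 left.
July 1991 has 31 days: 64 − 31 = 33 left.
August 1991 has 31 days: 33 − 31 = 2 left.
2 days into September 1991 → September 2, 1991.
Counting back 12 months from September 2, 1991:
month 9 − 12 = -3, which is month 9 of year 1990 → September 1990.
Day 2 is valid in September, giving September 2, 1990.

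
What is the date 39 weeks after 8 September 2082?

June 8, 2083

Advancing 39 weeks = 273 days from September 8, 2082.
September has 30 days, so 30 − 8 = 22 days remain after September 8, 2082; 273 − 22 = 251 left.
October 2082 has 31 days: 251 − 31 = 220 left.
November 2082 has 30 days: 220 − 30 = 190 left.
December 2082 has 31 days: 190 − 31 = 159 left.
January 2083 has 31 days: 159 − 31 = 128 left.
February 2083 has 28 days (2083 is not a leap year): 128 − 28 = 100 left.
March 2083 has 31 days: 100 − 31 = 69 left.
April 2083 has 30 days: 69 − 30 = 39 left.
May 2083 has 31 days: 39 − 31 = 8 left.
8 days into June 2083 → June 8, 2083.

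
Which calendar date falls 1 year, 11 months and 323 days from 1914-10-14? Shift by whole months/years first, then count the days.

August 3, 1917

Counting forward 1 year, 11 months and 323 days from October 14, 1914: first the month/year part, then the days.
+1 year → 1915; month 10 + 11 = 21, which is month 9 of year 1916 → September 1916.
Day 14 is valid in September, giving September 14, 1916.
Now add 323 days from September 14, 1916.
September has 30 days, so 30 − 14 = 16 days remain after September 14, 1916; 323 − 16 = 307 left.
October 1916 has 31 days: 307 − 31 = 276 left.
November 1916 has 30 days: 276 − 30 = 246 left.
December 1916 has 31 days: 246 − 31 = 215 left.
January 1917 has 31 days: 215 − 31 = 184 left.
February 1917 has 28 days (1917 is not a leap year): 184 − 28 = 156 left.
March 1917 has 31 days: 156 − 31 = 125 left.
April 1917 has 30 days: 125 − 30 = 95 left.
May 1917 has 31 days: 95 − 31 = 64 left.
June 1917 has 30 days: 64 − 30 = 34 left.
July 1917 has 31 days: 34 − 31 = 3 left.
3 days into August 1917 → August 3, 1917.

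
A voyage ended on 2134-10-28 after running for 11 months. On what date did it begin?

November 28, 2133

Counting back 11 months from October 28, 2134.
month 10 − 11 = -1, which is month 11 of year 2133 → November 2133.
Day 28 is valid in November, giving November 28, 2133.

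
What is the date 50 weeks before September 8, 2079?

September 23, 2078

Subtracting 50 weeks = 350 days from September 8, 2079.
Going back 8 days from September 8, 2079 reaches the end of the previous month; 350 − 8 = 342 left.
August 2079 has 31 days: 342 − 31 = 311 left.
July 2079 has 31 days: 311 − 31 = 280 left.
June 2079 has 30 days: 280 − 30 = 250 left.
May 2079 has 31 days: 250 − 31 = 219 left.
April 2079 has 30 days: 219 − 30 = 189 left.
March 2079 has 31 days: 189 − 31 = 158 left.
February 2079 has 28 days (2079 is not a leap year): 158 − 28 = 130 left.
January 2079 has 31 days: 130 − 31 = 99 left.
December 2078 has 31 days: 99 − 31 = 68 left.
November 2078 has 30 days: 68 − 30 = 38 left.
October 2078 has 31 days: 38 − 31 = 7 left.
September 2078 has 30 days; 30 − 7 = 23 → September 23, 2078.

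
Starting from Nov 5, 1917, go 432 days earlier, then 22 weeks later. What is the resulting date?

January 31, 1917

Subtracting 432 days from November 5, 1917:
Going back 5 days from November 5, 1917 reaches the end of the previous month; 432 − 5 = 427 left.
October 1917 has 31 days: 427 − 31 = 396 left.
September 1917 has 30 days: 396 − 30 = 366 left.
August 1917 has 31 days: 366 − 31 = 335 left.
July 1917 has 31 days: 335 − 31 = 304 left.
June 1917 has 30 days: 304 − 30 = 274 left.
May 1917 has 31 days: 274 − 31 = 243 left.
April 1917 has 30 days: 243 − 30 = 213 left.
March 1917 has 31 days: 213 − 31 = 182 left.
February 1917 has 28 days (1917 is not a leap year): 182 − 28 = 154 left.
January 1917 has 31 days: 154 − 31 = 123 left.
December 1916 has 31 days: 123 − 31 = 92 left.
November 1916 has 30 days: 92 − 30 = 62 left.
October 1916 has 31 days: 62 − 31 = 31 left.
September 1916 has 30 days: 31 − 30 = 1 left.
August 1916 has 31 days; 31 − 1 = 30 → August 30, 1916.
Adding 22 weeks (= 154 days) from August 30, 1916:
August has 31 days, so 31 − 30 = 1 day remains after August 30, 1916; 154 − 1 = 153 left.
September 1916 has 30 days: 153 − 30 = 123 left.
October 1916 has 31 days: 123 − 31 = 92 left.
November 1916 has 30 days: 92 − 30 = 62 left.
December 1916 has 31 days: 62 − 31 = 31 left.
31 days into January 1917 → January 31, 1917.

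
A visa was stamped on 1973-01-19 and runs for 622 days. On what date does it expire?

Advancing 622 days from January 19, 1973.
January has 31 days, so 31 − 19 = 12 days remain after January 19, 1973; 622 − 12 = 610 left.
February 1973 has 28 days (1973 is not a leap year): 610 − 28 = 582 left.
March 1973 has 31 days: 582 − 31 = 551 left.
April 1973 has 30 days: 551 − 30 = 521 left.
May 1973 has 31 days: 521 − 31 = 490 left.
June 1973 has 30 days: 490 − 30 = 460 left.
July 1973 has 31 days: 460 − 31 = 429 left.
August 1973 has 31 days: 429 − 31 = 398 left.
September 1973 has 30 days: 398 − 30 = 368 left.
October 1973 has 31 days: 368 − 31 = 337 left.
November 1973 has 30 days: 337 − 30 = 307 left.
December 1973 has 31 days: 307 − 31 = 276 left.
January 1974 has 31 days: 276 − 31 = 245 left.
February 1974 has 28 days (1974 is not a leap year): 245 − 28 = 217 left.
March 1974 has 31 days: 217 − 31 = 186 left.
April 1974 has 30 days: 186 − 30 = 156 left.
May 1974 has 31 days: 156 − 31 = 125 left.
June 1974 has 30 days: 125 − 30 = 95 left.
July 1974 has 31 days: 95 − 31 = 64 left.
August 1974 has 31 days: 64 − 31 = 33 left.
September 1974 has 30 days: 33 − 30 = 3 left.
3 days into October 1974 → October 3, 1974.

October 3, 1974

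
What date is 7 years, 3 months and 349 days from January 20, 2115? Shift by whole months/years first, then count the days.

April 4, 2123

Counting forward 7 years, 3 months and 349 days from January 20, 2115: first the month/year part, then the days.
+7 years → 2122; month 1 + 3 = 4 → April 2122.
Day 20 is valid in April, giving April 20, 2122.
Now add 349 days from April 20, 2122.
April has 30 days, so 30 − 20 = 10 days remain after April 20, 2122; 349 − 10 = 339 left.
May 2122 has 31 days: 339 − 31 = 308 left.
June 2122 has 30 days: 308 − 30 = 278 left.
July 2122 has 31 days: 278 − 31 = 247 left.
August 2122 has 31 days: 247 − 31 = 216 left.
September 2122 has 30 days: 216 − 30 = 186 left.
October 2122 has 31 days: 186 − 31 = 155 left.
November 2122 has 30 days: 155 − 30 = 125 left.
December 2122 has 31 days: 125 − 31 = 94 left.
January 2123 has 31 days: 94 − 31 = 63 left.
February 2123 has 28 days (2123 is not a leap year): 63 − 28 = 35 left.
March 2123 has 31 days: 35 − 31 = 4 left.
4 days into April 2123 → April 4, 2123.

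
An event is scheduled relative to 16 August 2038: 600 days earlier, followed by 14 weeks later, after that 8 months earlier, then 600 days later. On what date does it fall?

Counting back 600 days from August 16, 2038:
Going back 16 days from August 16, 2038 reaches the end of the previous month; 600 − 16 = 584 left.
July 2038 has 31 days: 584 − 31 = 553 left.
June 2038 has 30 days: 553 − 30 = 523 left.
May 2038 has 31 days: 523 − 31 = 492 left.
April 2038 has 30 days: 492 − 30 = 462 left.
March 2038 has 31 days: 462 − 31 = 431 left.
February 2038 has 28 days (2038 is not a leap year): 431 − 28 = 403 left.
January 2038 has 31 days: 403 − 31 = 372 left.
December 2037 has 31 days: 372 − 31 = 341 left.
November 2037 has 30 days: 341 − 30 = 311 left.
October 2037 has 31 days: 311 − 31 = 280 left.
September 2037 has 30 days: 280 − 30 = 250 left.
August 2037 has 31 days: 250 − 31 = 219 left.
July 2037 has 31 days: 219 − 31 = 188 left.
June 2037 has 30 days: 188 − 30 = 158 left.
May 2037 has 31 days: 158 − 31 = 127 left.
April 2037 has 30 days: 127 − 30 = 97 left.
March 2037 has 31 days: 97 − 31 = 66 left.
February 2037 has 28 days (2037 is not a leap year): 66 − 28 = 38 left.
January 2037 has 31 days: 38 − 31 = 7 left.
December 2036 has 31 days; 31 − 7 = 24 → December 24, 2036.
Advancing 14 weeks (= 98 days) from December 24, 2036:
December has 31 days, so 31 − 24 = 7 days remain after December 24, 2036; 98 − 7 = 91 left.
January 2037 has 31 days: 91 − 31 = 60 left.
February 2037 has 28 days (2037 is not a leap year): 60 − 28 = 32 left.
March 2037 has 31 days: 32 − 31 = 1 left.
1 day into April 2037 → April 1, 2037.
Going back 8 months from April 1, 2037:
month 4 − 8 = -4, which is month 8 of year 2036 → August 2036.
Day 1 is valid in August, giving August 1, 2036.
Adding 600 days from August 1, 2036:
August has 31 days, so 31 − 1 = 30 days remain after August 1, 2036; 600 − 30 = 570 left.
September 2036 has 30 days: 570 − 30 = 540 left.
October 2036 has 31 days: 540 − 31 = 509 left.
November 2036 has 30 days: 509 − 30 = 479 left.
December 2036 has 31 days: 479 − 31 = 448 left.
January 2037 has 31 days: 448 − 31 = 417 left.
February 2037 has 28 days (2037 is not a leap year): 417 − 28 = 389 left.
March 2037 has 31 days: 389 − 31 = 358 left.
April 2037 has 30 days: 358 − 30 = 328 left.
May 2037 has 31 days: 328 − 31 = 297 left.
June 2037 has 30 days: 297 − 30 = 267 left.
July 2037 has 31 days: 267 − 31 = 236 left.
August 2037 has 31 days: 236 − 31 = 205 left.
September 2037 has 30 days: 205 − 30 = 175 left.
October 2037 has 31 days: 175 − 31 = 144 left.
November 2037 has 30 days: 144 − 30 = 114 left.
December 2037 has 31 days: 114 − 31 = 83 left.
January 2038 has 31 days: 83 − 31 = 52 left.
February 2038 has 28 days (2038 is not a leap year): 52 − 28 = 24 left.
24 days into March 2038 → March 24, 2038.

March 24, 2038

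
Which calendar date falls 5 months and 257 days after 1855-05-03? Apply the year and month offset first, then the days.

Advancing 5 months and 257 days from May 3, 1855: first the month/year part, then the days.
month 5 + 5 = 10 → October 1855.
Day 3 is valid in October, giving October 3, 1855.
Now add 257 days from October 3, 1855.
October has 31 days, so 31 − 3 = 28 days remain after October 3, 1855; 257 − 28 = 229 left.
November 1855 has 30 days: 229 − 30 = 199 left.
December 1855 has 31 days: 199 − 31 = 168 left.
January 1856 has 31 days: 168 − 31 = 137 left.
February 1856 has 29 days (1856 is a leap year): 137 − 29 = 108 left.
March 1856 has 31 days: 108 − 31 = 77 left.
April 1856 has 30 days: 77 − 30 = 47 left.
May 1856 has 31 days: 47 − 31 = 16 left.
16 days into June 1856 → June 16, 1856.

June 16, 1856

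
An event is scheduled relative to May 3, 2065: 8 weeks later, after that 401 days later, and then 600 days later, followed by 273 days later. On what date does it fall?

Adding 8 weeks (= 56 days) from May 3, 2065:
May has 31 days, so 31 − 3 = 28 days remain after May 3, 2065; 56 − 28 = 28 left.
28 days into June 2065 → June 28, 2065.
Counting forward 401 days from June 28, 2065:
June has 30 days, so 30 − 28 = 2 days remain after June 28, 2065; 401 − 2 = 399 left.
July 2065 has 31 days: 399 − 31 = 368 left.
August 2065 has 31 days: 368 − 31 = 337 left.
September 2065 has 30 days: 337 − 30 = 307 left.
October 2065 has 31 days: 307 − 31 = 276 left.
November 2065 has 30 days: 276 − 30 = 246 left.
December 2065 has 31 days: 246 − 31 = 215 left.
January 2066 has 31 days: 215 − 31 = 184 left.
February 2066 has 28 days (2066 is not a leap year): 184 − 28 = 156 left.
March 2066 has 31 days: 156 − 31 = 125 left.
April 2066 has 30 days: 125 − 30 = 95 left.
May 2066 has 31 days: 95 − 31 = 64 left.
June 2066 has 30 days: 64 − 30 = 34 left.
July 2066 has 31 days: 34 − 31 = 3 left.
3 days into August 2066 → August 3, 2066.
Counting forward 600 days from August 3, 2066:
August has 31 days, so 31 − 3 = 28 days remain after August 3, 2066; 600 − 28 = 572 left.
September 2066 has 30 days: 572 − 30 = 542 left.
October 2066 has 31 days: 542 − 31 = 511 left.
November 2066 has 30 days: 511 − 30 = 481 left.
December 2066 has 31 days: 481 − 31 = 450 left.
January 2067 has 31 days: 450 − 31 = 419 left.
February 2067 has 28 days (2067 is not a leap year): 419 − 28 = 391 left.
March 2067 has 31 days: 391 − 31 = 360 left.
April 2067 has 30 days: 360 − 30 = 330 left.
May 2067 has 31 days: 330 − 31 = 299 left.
June 2067 has 30 days: 299 − 30 = 269 left.
July 2067 has 31 days: 269 − 31 = 238 left.
August 2067 has 31 days: 238 − 31 = 207 left.
September 2067 has 30 days: 207 − 30 = 177 left.
October 2067 has 31 days: 177 − 31 = 146 left.
November 2067 has 30 days: 146 − 30 = 116 left.
December 2067 has 31 days: 116 − 31 = 85 left.
January 2068 has 31 days: 85 − 31 = 54 left.
February 2068 has 29 days (2068 is a leap year): 54 − 29 = 25 left.
25 days into March 2068 → March 25, 2068.
Advancing 273 days from March 25, 2068:
March has 31 days, so 31 − 25 = 6 days remain after March 25, 2068; 273 − 6 = 267 left.
April 2068 has 30 days: 267 − 30 = 237 left.
May 2068 has 31 days: 237 − 31 = 206 left.
June 2068 has 30 days: 206 − 30 = 176 left.
July 2068 has 31 days: 176 − 31 = 145 left.
August 2068 has 31 days: 145 − 31 = 114 left.
September 2068 has 30 days: 114 − 30 = 84 left.
October 2068 has 31 days: 84 − 31 = 53 left.
November 2068 has 30 days: 53 − 30 = 23 left.
23 days into December 2068 → December 23, 2068.

December 23, 2068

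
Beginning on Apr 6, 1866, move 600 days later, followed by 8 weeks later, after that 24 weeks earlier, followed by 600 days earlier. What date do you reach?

Advancing 600 days from April 6, 1866:
April has 30 days, so 30 − 6 = 24 days remain after April 6, 1866; 600 − 24 = 576 left.
May 1866 has 31 days: 576 − 31 = 545 left.
June 1866 has 30 days: 545 − 30 = 515 left.
July 1866 has 31 days: 515 − 31 = 484 left.
August 1866 has 31 days: 484 − 31 = 453 left.
September 1866 has 30 days: 453 − 30 = 423 left.
October 1866 has 31 days: 423 − 31 = 392 left.
November 1866 has 30 days: 392 − 30 = 362 left.
December 1866 has 31 days: 362 − 31 = 331 left.
January 1867 has 31 days: 331 − 31 = 300 left.
February 1867 has 28 days (1867 is not a leap year): 300 − 28 = 272 left.
March 1867 has 31 days: 272 − 31 = 241 left.
April 1867 has 30 days: 241 − 30 = 211 left.
May 1867 has 31 days: 211 − 31 = 180 left.
June 1867 has 30 days: 180 − 30 = 150 left.
July 1867 has 31 days: 150 − 31 = 119 left.
August 1867 has 31 days: 119 − 31 = 88 left.
September 1867 has 30 days: 88 − 30 = 58 left.
October 1867 has 31 days: 58 − 31 = 27 left.
27 days into November 1867 → November 27, 1867.
Adding 8 weeks (= 56 days) from November 27, 1867:
November has 30 days, so 30 − 27 = 3 days remain after November 27, 1867; 56 − 3 = 53 left.
December 1867 has 31 days: 53 − 31 = 22 left.
22 days into January 1868 → January 22, 1868.
Subtracting 24 weeks (= 168 days) from January 22, 1868:
Going back 22 days from January 22, 1868 reaches the end of the previous month; 168 − 22 = 146 left.
December 1867 has 31 days: 146 − 31 = 115 left.
November 1867 has 30 days: 115 − 30 = 85 left.
October 1867 has 31 days: 85 − 31 = 54 left.
September 1867 has 30 days: 54 − 30 = 24 left.
August 1867 has 31 days; 31 − 24 = 7 → August 7, 1867.
Counting back 600 days from August 7, 1867:
Going back 7 days from August 7, 1867 reaches the end of the previous month; 600 − 7 = 593 left.
July 1867 has 31 days: 593 − 31 = 562 left.
June 1867 has 30 days: 562 − 30 = 532 left.
May 1867 has 31 days: 532 − 31 = 501 left.
April 1867 has 30 days: 501 − 30 = 471 left.
March 1867 has 31 days: 471 − 31 = 440 left.
February 1867 has 28 days (1867 is not a leap year): 440 − 28 = 412 left.
January 1867 has 31 days: 412 − 31 = 381 left.
December 1866 has 31 days: 381 − 31 = 350 left.
November 1866 has 30 days: 350 − 30 = 320 left.
October 1866 has 31 days: 320 − 31 = 289 left.
September 1866 has 30 days: 289 − 30 = 259 left.
August 1866 has 31 days: 259 − 31 = 228 left.
July 1866 has 31 days: 228 − 31 = 197 left.
June 1866 has 30 days: 197 − 30 = 167 left.
May 1866 has 31 days: 167 − 31 = 136 left.
April 1866 has 30 days: 136 − 30 = 106 left.
March 1866 has 31 days: 106 − 31 = 75 left.
February 1866 has 28 days (1866 is not a leap year): 75 − 28 = 47 left.
January 1866 has 31 days: 47 − 31 = 16 left.
December 1865 has 31 days; 31 − 16 = 15 → December 15, 1865.

December 15, 1865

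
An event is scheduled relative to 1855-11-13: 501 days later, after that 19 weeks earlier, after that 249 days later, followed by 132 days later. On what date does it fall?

December 1, 1857

Counting forward 501 days from November 13, 1855:
November has 30 days, so 30 − 13 = 17 days remain after November 13, 1855; 501 − 17 = 484 left.
December 1855 has 31 days: 484 − 31 = 453 left.
January 1856 has 31 days: 453 − 31 = 422 left.
February 1856 has 29 days (1856 is a leap year): 422 − 29 = 393 left.
March 1856 has 31 days: 393 − 31 = 362 left.
April 1856 has 30 days: 362 − 30 = 332 left.
May 1856 has 31 days: 332 − 31 = 301 left.
June 1856 has 30 days: 301 − 30 = 271 left.
July 1856 has 31 days: 271 − 31 = 240 left.
August 1856 has 31 days: 240 − 31 = 209 left.
September 1856 has 30 days: 209 − 30 = 179 left.
October 1856 has 31 days: 179 − 31 = 148 left.
November 1856 has 30 days: 148 − 30 = 118 left.
December 1856 has 31 days: 118 − 31 = 87 left.
January 1857 has 31 days: 87 − 31 = 56 left.
February 1857 has 28 days (1857 is not a leap year): 56 − 28 = 28 left.
28 days into March 1857 → March 28, 1857.
Going back 19 weeks (= 133 days) from March 28, 1857:
Going back 28 days from March 28, 1857 reaches the end of the previous month; 133 − 28 = 105 left.
February 1857 has 28 days (1857 is not a leap year): 105 − 28 = 77 left.
January 1857 has 31 days: 77 − 31 = 46 left.
December 1856 has 31 days: 46 − 31 = 15 left.
November 1856 has 30 days; 30 − 15 = 15 → November 15, 1856.
Adding 249 days from November 15, 1856:
November has 30 days, so 30 − 15 = 15 days remain after November 15, 1856; 249 − 15 = 234 left.
December 1856 has 31 days: 234 − 31 = 203 left.
January 1857 has 31 days: 203 − 31 = 172 left.
February 1857 has 28 days (1857 is not a leap year): 172 − 28 = 144 left.
March 1857 has 31 days: 144 − 31 = 113 left.
April 1857 has 30 days: 113 − 30 = 83 left.
May 1857 has 31 days: 83 − 31 = 52 left.
June 1857 has 30 days: 52 − 30 = 22 left.
22 days into July 1857 → July 22, 1857.
Advancing 132 days from July 22, 1857:
July has 31 days, so 31 − 22 = 9 days remain after July 22, 1857; 132 − 9 = 123 left.
August 1857 has 31 days: 123 − 31 = 92 left.
September 1857 has 30 days: 92 − 30 = 62 left.
October 1857 has 31 days: 62 − 31 = 31 left.
November 1857 has 30 days: 31 − 30 = 1 left.
1 day into December 1857 → December 1, 1857.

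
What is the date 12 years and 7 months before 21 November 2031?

Counting back 12 years and 7 months from November 21, 2031.
-12 years → 2019; month 11 − 7 = 4 → April 2019.
Day 21 is valid in April, giving April 21, 2019.

April 21, 2019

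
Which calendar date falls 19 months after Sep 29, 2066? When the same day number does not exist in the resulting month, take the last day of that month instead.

Adding 19 months from September 29, 2066.
month 9 + 19 = 28, which is month 4 of year 2068 → April 2068.
Day 29 is valid in April, giving April 29, 2068.

April 29, 2068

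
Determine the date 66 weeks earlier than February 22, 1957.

Going back 66 weeks = 462 days from February 22, 1957.
Going back 22 days from February 22, 1957 reaches the end of the previous month; 462 − 22 = 440 left.
January 1957 has 31 days: 440 − 31 = 409 left.
December 1956 has 31 days: 409 − 31 = 378 left.
November 1956 has 30 days: 378 − 30 = 348 left.
October 1956 has 31 days: 348 − 31 = 317 left.
September 1956 has 30 days: 317 − 30 = 287 left.
August 1956 has 31 days: 287 − 31 = 256 left.
July 1956 has 31 days: 256 − 31 = 225 left.
June 1956 has 30 days: 225 − 30 = 195 left.
May 1956 has 31 days: 195 − 31 = 164 left.
April 1956 has 30 days: 164 − 30 = 134 left.
March 1956 has 31 days: 134 − 31 = 103 left.
February 1956 has 29 days (1956 is a leap year): 103 − 29 = 74 left.
January 1956 has 31 days: 74 − 31 = 43 left.
December 1955 has 31 days: 43 − 31 = 12 left.
November 1955 has 30 days; 30 − 12 = 18 → November 18, 1955.

November 18, 1955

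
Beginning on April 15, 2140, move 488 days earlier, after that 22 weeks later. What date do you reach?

Counting back 488 days from April 15, 2140:
Going back 15 days from April 15, 2140 reaches the end of the previous month; 488 − 15 = 473 left.
March 2140 has 31 days: 473 − 31 = 442 left.
February 2140 has 29 days (2140 is a leap year): 442 − 29 = 413 left.
January 2140 has 31 days: 413 − 31 = 382 left.
December 2139 has 31 days: 382 − 31 = 351 left.
November 2139 has 30 days: 351 − 30 = 321 left.
October 2139 has 31 days: 321 − 31 = 290 left.
September 2139 has 30 days: 290 − 30 = 260 left.
August 2139 has 31 days: 260 − 31 = 229 left.
July 2139 has 31 days: 229 − 31 = 198 left.
June 2139 has 30 days: 198 − 30 = 168 left.
May 2139 has 31 days: 168 − 31 = 137 left.
April 2139 has 30 days: 137 − 30 = 107 left.
March 2139 has 31 days: 107 − 31 = 76 left.
February 2139 has 28 days (2139 is not a leap year): 76 − 28 = 48 left.
January 2139 has 31 days: 48 − 31 = 17 left.
December 2138 has 31 days; 31 − 17 = 14 → December 14, 2138.
Counting forward 22 weeks (= 154 days) from December 14, 2138:
December has 31 days, so 31 − 14 = 17 days remain after December 14, 2138; 154 − 17 = 137 left.
January 2139 has 31 days: 137 − 31 = 106 left.
February 2139 has 28 days (2139 is not a leap year): 106 − 28 = 78 left.
March 2139 has 31 days: 78 − 31 = 47 left.
April 2139 has 30 days: 47 − 30 = 17 left.
17 days into May 2139 → May 17, 2139.

May 17, 2139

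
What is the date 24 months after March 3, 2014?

Advancing 24 months from March 3, 2014.
month 3 + 24 = 27, which is month 3 of year 2016 → March 2016.
Day 3 is valid in March, giving March 3, 2016.

March 3, 2016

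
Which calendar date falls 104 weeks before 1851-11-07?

November 9, 1849

Counting back 104 weeks = 728 days from November 7, 1851.
Going back 7 days from November 7, 1851 reaches the end of the previous month; 728 − 7 = 721 left.
October 1851 has 31 days: 721 − 31 = 690 left.
September 1851 has 30 days: 690 − 30 = 660 left.
August 1851 has 31 days: 660 − 31 = 629 left.
July 1851 has 31 days: 629 − 31 = 598 left.
June 1851 has 30 days: 598 − 30 = 568 left.
May 1851 has 31 days: 568 − 31 = 537 left.
April 1851 has 30 days: 537 − 30 = 507 left.
March 1851 has 31 days: 507 − 31 = 476 left.
February 1851 has 28 days (1851 is not a leap year): 476 − 28 = 448 left.
January 1851 has 31 days: 448 − 31 = 417 left.
December 1850 has 31 days: 417 − 31 = 386 left.
November 1850 has 30 days: 386 − 30 = 356 left.
October 1850 has 31 days: 356 − 31 = 325 left.
September 1850 has 30 days: 325 − 30 = 295 left.
August 1850 has 31 days: 295 − 31 = 264 left.
July 1850 has 31 days: 264 − 31 = 233 left.
June 1850 has 30 days: 233 − 30 = 203 left.
May 1850 has 31 days: 203 − 31 = 172 left.
April 1850 has 30 days: 172 − 30 = 142 left.
March 1850 has 31 days: 142 − 31 = 111 left.
February 1850 has 28 days (1850 is not a leap year): 111 − 28 = 83 left.
January 1850 has 31 days: 83 − 31 = 52 left.
December 1849 has 31 days: 52 − 31 = 21 left.
November 1849 has 30 days; 30 − 21 = 9 → November 9, 1849.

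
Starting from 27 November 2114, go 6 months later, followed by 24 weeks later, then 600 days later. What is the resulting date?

July 3, 2117

Advancing 6 months from November 27, 2114:
month 11 + 6 = 17, which is month 5 of year 2115 → May 2115.
Day 27 is valid in May, giving May 27, 2115.
Counting forward 24 weeks (= 168 days) from May 27, 2115:
May has 31 days, so 31 − 27 = 4 days remain after May 27, 2115; 168 − 4 = 164 left.
June 2115 has 30 days: 164 − 30 = 134 left.
July 2115 has 31 days: 134 − 31 = 103 left.
August 2115 has 31 days: 103 − 31 = 72 left.
September 2115 has 30 days: 72 − 30 = 42 left.
October 2115 has 31 days: 42 − 31 = 11 left.
11 days into November 2115 → November 11, 2115.
Adding 600 days from November 11, 2115:
November has 30 days, so 30 − 11 = 19 days remain after November 11, 2115; 600 − 19 = 581 left.
December 2115 has 31 days: 581 − 31 = 550 left.
January 2116 has 31 days: 550 − 31 = 519 left.
February 2116 has 29 days (2116 is a leap year): 519 − 29 = 490 left.
March 2116 has 31 days: 490 − 31 = 459 left.
April 2116 has 30 days: 459 − 30 = 429 left.
May 2116 has 31 days: 429 − 31 = 398 left.
June 2116 has 30 days: 398 − 30 = 368 left.
July 2116 has 31 days: 368 − 31 = 337 left.
August 2116 has 31 days: 337 − 31 = 306 left.
September 2116 has 30 days: 306 − 30 = 276 left.
October 2116 has 31 days: 276 − 31 = 245 left.
November 2116 has 30 days: 245 − 30 = 215 left.
December 2116 has 31 days: 215 − 31 = 184 left.
January 2117 has 31 days: 184 − 31 = 153 left.
February 2117 has 28 days (2117 is not a leap year): 153 − 28 = 125 left.
March 2117 has 31 days: 125 − 31 = 94 left.
April 2117 has 30 days: 94 − 30 = 64 left.
May 2117 has 31 days: 64 − 31 = 33 left.
June 2117 has 30 days: 33 − 30 = 3 left.
3 days into July 2117 → July 3, 2117.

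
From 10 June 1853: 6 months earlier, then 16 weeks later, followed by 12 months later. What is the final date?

Counting back 6 months from June 10, 1853:
month 6 − 6 = 0, which is month 12 of year 1852 → December 1852.
Day 10 is valid in December, giving December 10, 1852.
Counting forward 16 weeks (= 112 days) from December 10, 1852:
December has 31 days, so 31 − 10 = 21 days remain after December 10, 1852; 112 − 21 = 91 left.
January 1853 has 31 days: 91 − 31 = 60 left.
February 1853 has 28 days (1853 is not a leap year): 60 − 28 = 32 left.
March 1853 has 31 days: 32 − 31 = 1 left.
1 day into April 1853 → April 1, 1853.
Advancing 12 months from April 1, 1853:
month 4 + 12 = 16, which is month 4 of year 1854 → April 1854.
Day 1 is valid in April, giving April 1, 1854.

April 1, 1854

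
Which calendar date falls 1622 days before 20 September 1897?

April 12, 1893

Counting back 1622 days from September 20, 1897.
Going back 20 days from September 20, 1897 reaches the end of the previous month; 1622 − 20 = 1602 left.
August 1897 has 31 days: 1602 − 31 = 1571 left.
July 1897 has 31 days: 1571 − 31 = 1540 left.
June 1897 has 30 days: 1540 − 30 = 1510 left.
May 1897 has 31 days: 1510 − 31 = 1479 left.
April 1897 has 30 days: 1479 − 30 = 1449 left.
March 1897 has 31 days: 1449 − 31 = 1418 left.
February 1897 has 28 days (1897 is not a leap year): 1418 − 28 = 1390 left.
January 1897 has 31 days: 1390 − 31 = 1359 left.
December 1896 has 31 days: 1359 − 31 = 1328 left.
November 1896 has 30 days: 1328 − 30 = 1298 left.
October 1896 has 31 days: 1298 − 31 = 1267 left.
September 1896 has 30 days: 1267 − 30 = 1237 left.
August 1896 has 31 days: 1237 − 31 = 1206 left.
July 1896 has 31 days: 1206 − 31 = 1175 left.
June 1896 has 30 days: 1175 − 30 = 1145 left.
May 1896 has 31 days: 1145 − 31 = 1114 left.
April 1896 has 30 days: 1114 − 30 = 1084 left.
March 1896 has 31 days: 1084 − 31 = 1053 left.
February 1896 has 29 days (1896 is a leap year): 1053 − 29 = 1024 left.
January 1896 has 31 days: 1024 − 31 = 993 left.
December 1895 has 31 days: 993 − 31 = 962 left.
November 1895 has 30 days: 962 − 30 = 932 left.
October 1895 has 31 days: 932 − 31 = 901 left.
September 1895 has 30 days: 901 − 30 = 871 left.
August 1895 has 31 days: 871 − 31 = 840 left.
July 1895 has 31 days: 840 − 31 = 809 left.
June 1895 has 30 days: 809 − 30 = 779 left.
May 1895 has 31 days: 779 − 31 = 748 left.
April 1895 has 30 days: 748 − 30 = 718 left.
March 1895 has 31 days: 718 − 31 = 687 left.
February 1895 has 28 days (1895 is not a leap year): 687 − 28 = 659 left.
January 1895 has 31 days: 659 − 31 = 628 left.
December 1894 has 31 days: 628 − 31 = 597 left.
November 1894 has 30 days: 597 − 30 = 567 left.
October 1894 has 31 days: 567 − 31 = 536 left.
September 1894 has 30 days: 536 − 30 = 506 left.
August 1894 has 31 days: 506 − 31 = 475 left.
July 1894 has 31 days: 475 − 31 = 444 left.
June 1894 has 30 days: 444 − 30 = 414 left.
May 1894 has 31 days: 414 − 31 = 383 left.
April 1894 has 30 days: 383 − 30 = 353 left.
March 1894 has 31 days: 353 − 31 = 322 left.
February 1894 has 28 days (1894 is not a leap year): 322 − 28 = 294 left.
January 1894 has 31 days: 294 − 31 = 263 left.
December 1893 has 31 days: 263 − 31 = 232 left.
November 1893 has 30 days: 232 − 30 = 202 left.
October 1893 has 31 days: 202 − 31 = 171 left.
September 1893 has 30 days: 171 − 30 = 141 left.
August 1893 has 31 days: 141 − 31 = 110 left.
July 1893 has 31 days: 110 − 31 = 79 left.
June 1893 has 30 days: 79 − 30 = 49 left.
May 1893 has 31 days: 49 − 31 = 18 left.
April 1893 has 30 days; 30 − 18 = 12 → April 12, 1893.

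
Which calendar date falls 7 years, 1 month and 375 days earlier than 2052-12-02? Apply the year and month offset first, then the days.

Going back 7 years, 1 month and 375 days from December 2, 2052: first the month/year part, then the days.
-7 years → 2045; month 12 − 1 = 11 → November 2045.
Day 2 is valid in November, giving November 2, 2045.
Now subtract 375 days from November 2, 2045.
Going back 2 days from November 2, 2045 reaches the end of the previous month; 375 − 2 = 373 left.
October 2045 has 31 days: 373 − 31 = 342 left.
September 2045 has 30 days: 342 − 30 = 312 left.
August 2045 has 31 days: 312 − 31 = 281 left.
July 2045 has 31 days: 281 − 31 = 250 left.
June 2045 has 30 days: 250 − 30 = 220 left.
May 2045 has 31 days: 220 − 31 = 189 left.
April 2045 has 30 days: 189 − 30 = 159 left.
March 2045 has 31 days: 159 − 31 = 128 left.
February 2045 has 28 days (2045 is not a leap year): 128 − 28 = 100 left.
January 2045 has 31 days: 100 − 31 = 69 left.
December 2044 has 31 days: 69 − 31 = 38 left.
November 2044 has 30 days: 38 − 30 = 8 left.
October 2044 has 31 days; 31 − 8 = 23 → October 23, 2044.

October 23, 2044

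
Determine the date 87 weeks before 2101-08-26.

December 25, 2099

Subtracting 87 weeks = 609 days from August 26, 2101.
Going back 26 days from August 26, 2101 reaches the end of the previous month; 609 − 26 = 583 left.
July 2101 has 31 days: 583 − 31 = 552 left.
June 2101 has 30 days: 552 − 30 = 522 left.
May 2101 has 31 days: 522 − 31 = 491 left.
April 2101 has 30 days: 491 − 30 = 461 left.
March 2101 has 31 days: 461 − 31 = 430 left.
February 2101 has 28 days (2101 is not a leap year): 430 − 28 = 402 left.
January 2101 has 31 days: 402 − 31 = 371 left.
December 2100 has 31 days: 371 − 31 = 340 left.
November 2100 has 30 days: 340 − 30 = 310 left.
October 2100 has 31 days: 310 − 31 = 279 left.
September 2100 has 30 days: 279 − 30 = 249 left.
August 2100 has 31 days: 249 − 31 = 218 left.
July 2100 has 31 days: 218 − 31 = 187 left.
June 2100 has 30 days: 187 − 30 = 157 left.
May 2100 has 31 days: 157 − 31 = 126 left.
April 2100 has 30 days: 126 − 30 = 96 left.
March 2100 has 31 days: 96 − 31 = 65 left.
February 2100 has 28 days (2100 is not a leap year (divisible by 100 but not 400)): 65 − 28 = 37 left.
January 2100 has 31 days: 37 − 31 = 6 left.
December 2099 has 31 days; 31 − 6 = 25 → December 25, 2099.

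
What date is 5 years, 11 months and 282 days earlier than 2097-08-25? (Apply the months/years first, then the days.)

December 17, 2090

Going back 5 years, 11 months and 282 days from August 25, 2097: first the month/year part, then the days.
-5 years → 2092; month 8 − 11 = -3, which is month 9 of year 2091 → September 2091.
Day 25 is valid in September, giving September 25, 2091.
Now subtract 282 days from September 25, 2091.
Going back 25 days from September 25, 2091 reaches the end of the previous month; 282 − 25 = 257 left.
August 2091 has 31 days: 257 − 31 = 226 left.
July 2091 has 31 days: 226 − 31 = 195 left.
June 2091 has 30 days: 195 − 30 = 165 left.
May 2091 has 31 days: 165 − 31 = 134 left.
April 2091 has 30 days: 134 − 30 = 104 left.
March 2091 has 31 days: 104 − 31 = 73 left.
February 2091 has 28 days (2091 is not a leap year): 73 − 28 = 45 left.
January 2091 has 31 days: 45 − 31 = 14 left.
December 2090 has 31 days; 31 − 14 = 17 → December 17, 2090.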